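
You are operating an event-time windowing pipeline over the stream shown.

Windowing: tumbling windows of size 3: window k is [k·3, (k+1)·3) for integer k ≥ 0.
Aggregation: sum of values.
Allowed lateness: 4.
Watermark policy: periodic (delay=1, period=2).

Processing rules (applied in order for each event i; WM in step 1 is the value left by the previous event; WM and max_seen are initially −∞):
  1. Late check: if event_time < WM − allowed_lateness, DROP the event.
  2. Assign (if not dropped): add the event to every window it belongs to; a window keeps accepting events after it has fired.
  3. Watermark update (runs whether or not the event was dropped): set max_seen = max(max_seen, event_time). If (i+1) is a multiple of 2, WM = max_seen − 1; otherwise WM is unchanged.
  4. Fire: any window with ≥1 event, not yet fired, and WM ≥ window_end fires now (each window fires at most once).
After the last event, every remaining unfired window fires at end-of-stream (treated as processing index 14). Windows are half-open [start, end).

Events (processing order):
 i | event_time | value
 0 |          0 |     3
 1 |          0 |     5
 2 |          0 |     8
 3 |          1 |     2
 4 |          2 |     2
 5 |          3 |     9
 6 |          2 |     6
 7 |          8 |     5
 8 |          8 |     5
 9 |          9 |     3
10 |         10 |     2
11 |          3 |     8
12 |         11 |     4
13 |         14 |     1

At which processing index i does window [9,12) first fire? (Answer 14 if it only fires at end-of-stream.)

13

i=0 t=0 v=3: → [0,3); WM=−∞
i=1 t=0 v=5: → [0,3); WM=-1
i=2 t=0 v=8: → [0,3); WM=-1
i=3 t=1 v=2: → [0,3); WM=0
i=4 t=2 v=2: → [0,3); WM=0
i=5 t=3 v=9: → [3,6); WM=2
i=6 t=2 v=6: → [0,3); WM=2
i=7 t=8 v=5: → [6,9); WM=7; [0,3) fires=26 [3,6) fires=9
i=8 t=8 v=5: → [6,9); WM=7
i=9 t=9 v=3: → [9,12); WM=8
i=10 t=10 v=2: → [9,12); WM=8
i=11 t=3 v=8: DROP (t<8-4); WM=9; [6,9) fires=10
i=12 t=11 v=4: → [9,12); WM=9
i=13 t=14 v=1: → [12,15); WM=13; [9,12) fires=9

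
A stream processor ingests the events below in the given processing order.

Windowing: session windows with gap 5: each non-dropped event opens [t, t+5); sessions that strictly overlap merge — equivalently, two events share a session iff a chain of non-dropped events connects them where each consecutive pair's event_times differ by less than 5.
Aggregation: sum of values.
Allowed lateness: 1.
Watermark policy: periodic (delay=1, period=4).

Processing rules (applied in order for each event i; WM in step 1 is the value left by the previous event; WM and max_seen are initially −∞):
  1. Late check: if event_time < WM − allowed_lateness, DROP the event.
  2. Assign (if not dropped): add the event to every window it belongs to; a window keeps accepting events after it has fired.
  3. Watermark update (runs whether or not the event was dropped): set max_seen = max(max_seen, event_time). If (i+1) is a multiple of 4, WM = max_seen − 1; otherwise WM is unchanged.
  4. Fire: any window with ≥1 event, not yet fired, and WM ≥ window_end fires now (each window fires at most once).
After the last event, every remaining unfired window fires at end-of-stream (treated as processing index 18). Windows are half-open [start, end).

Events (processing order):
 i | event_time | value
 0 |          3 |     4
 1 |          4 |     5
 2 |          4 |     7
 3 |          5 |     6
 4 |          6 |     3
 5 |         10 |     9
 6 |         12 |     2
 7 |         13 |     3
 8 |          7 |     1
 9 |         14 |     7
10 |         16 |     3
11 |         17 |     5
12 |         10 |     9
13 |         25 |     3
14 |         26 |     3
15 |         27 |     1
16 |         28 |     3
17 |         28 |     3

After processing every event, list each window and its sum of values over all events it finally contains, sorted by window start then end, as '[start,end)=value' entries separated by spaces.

i=0 t=3 v=4: → [3,8); WM=−∞
i=1 t=4 v=5: → [3,9); WM=−∞
i=2 t=4 v=7: → [3,9); WM=−∞
i=3 t=5 v=6: → [3,10); WM=4
i=4 t=6 v=3: → [3,11); WM=4
i=5 t=10 v=9: → [3,15); WM=4
i=6 t=12 v=2: → [3,17); WM=4
i=7 t=13 v=3: → [3,18); WM=12
i=8 t=7 v=1: DROP (t<12-1); WM=12
i=9 t=14 v=7: → [3,19); WM=12
i=10 t=16 v=3: → [3,21); WM=12
i=11 t=17 v=5: → [3,22); WM=16
i=12 t=10 v=9: DROP (t<16-1); WM=16
i=13 t=25 v=3: → [25,30); WM=16
i=14 t=26 v=3: → [25,31); WM=16
i=15 t=27 v=1: → [25,32); WM=26
i=16 t=28 v=3: → [25,33); WM=26
i=17 t=28 v=3: → [25,33); WM=26

[3,22)=54 [25,33)=13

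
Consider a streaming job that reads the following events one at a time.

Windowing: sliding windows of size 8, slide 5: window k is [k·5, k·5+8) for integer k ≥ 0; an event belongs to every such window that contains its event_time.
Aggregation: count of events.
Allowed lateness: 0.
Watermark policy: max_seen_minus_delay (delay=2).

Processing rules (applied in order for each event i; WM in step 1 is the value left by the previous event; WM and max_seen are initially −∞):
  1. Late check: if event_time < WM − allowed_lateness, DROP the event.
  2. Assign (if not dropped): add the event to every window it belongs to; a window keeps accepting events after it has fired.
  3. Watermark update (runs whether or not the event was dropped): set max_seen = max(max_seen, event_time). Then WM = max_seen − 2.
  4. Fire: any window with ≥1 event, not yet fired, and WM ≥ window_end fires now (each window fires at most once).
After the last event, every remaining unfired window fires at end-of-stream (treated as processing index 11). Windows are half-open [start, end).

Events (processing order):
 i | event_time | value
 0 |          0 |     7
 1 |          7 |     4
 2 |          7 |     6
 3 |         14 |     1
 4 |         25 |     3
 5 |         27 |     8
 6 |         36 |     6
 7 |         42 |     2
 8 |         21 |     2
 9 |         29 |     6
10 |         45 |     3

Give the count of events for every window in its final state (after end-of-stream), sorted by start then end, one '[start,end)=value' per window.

[0,8)=3 [5,13)=2 [10,18)=1 [20,28)=2 [25,33)=2 [30,38)=1 [35,43)=2 [40,48)=2 [45,53)=1

i=0 t=0 v=7: → [0,8); WM=-2
i=1 t=7 v=4: → [5,13),[0,8); WM=5
i=2 t=7 v=6: → [5,13),[0,8); WM=5
i=3 t=14 v=1: → [10,18); WM=12; [0,8) fires=3
i=4 t=25 v=3: → [25,33),[20,28); WM=23; [5,13) fires=2 [10,18) fires=1
i=5 t=27 v=8: → [25,33),[20,28); WM=25
i=6 t=36 v=6: → [35,43),[30,38); WM=34; [20,28) fires=2 [25,33) fires=2
i=7 t=42 v=2: → [40,48),[35,43); WM=40; [30,38) fires=1
i=8 t=21 v=2: DROP (t<40-0); WM=40
i=9 t=29 v=6: DROP (t<40-0); WM=40
i=10 t=45 v=3: → [45,53),[40,48); WM=43; [35,43) fires=2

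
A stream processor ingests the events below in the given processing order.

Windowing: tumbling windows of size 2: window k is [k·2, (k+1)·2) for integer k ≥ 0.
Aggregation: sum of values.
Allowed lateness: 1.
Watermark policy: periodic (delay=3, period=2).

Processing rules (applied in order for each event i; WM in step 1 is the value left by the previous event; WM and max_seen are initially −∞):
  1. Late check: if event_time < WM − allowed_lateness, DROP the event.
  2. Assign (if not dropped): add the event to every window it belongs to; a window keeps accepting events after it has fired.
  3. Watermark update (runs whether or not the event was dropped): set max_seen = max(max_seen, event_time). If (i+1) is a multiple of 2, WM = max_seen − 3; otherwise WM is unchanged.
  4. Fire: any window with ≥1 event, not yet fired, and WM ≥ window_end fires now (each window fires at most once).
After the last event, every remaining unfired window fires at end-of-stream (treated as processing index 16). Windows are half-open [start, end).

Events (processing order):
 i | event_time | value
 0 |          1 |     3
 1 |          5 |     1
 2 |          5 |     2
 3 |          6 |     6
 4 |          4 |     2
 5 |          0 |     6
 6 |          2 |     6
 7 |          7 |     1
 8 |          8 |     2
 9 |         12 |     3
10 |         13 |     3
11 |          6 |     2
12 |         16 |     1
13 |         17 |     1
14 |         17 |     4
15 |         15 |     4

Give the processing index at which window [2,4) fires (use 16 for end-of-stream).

7

i=0 t=1 v=3: → [0,2); WM=−∞
i=1 t=5 v=1: → [4,6); WM=2; [0,2) fires=3
i=2 t=5 v=2: → [4,6); WM=2
i=3 t=6 v=6: → [6,8); WM=3
i=4 t=4 v=2: → [4,6); WM=3
i=5 t=0 v=6: DROP (t<3-1); WM=3
i=6 t=2 v=6: → [2,4); WM=3
i=7 t=7 v=1: → [6,8); WM=4; [2,4) fires=6
i=8 t=8 v=2: → [8,10); WM=4
i=9 t=12 v=3: → [12,14); WM=9; [4,6) fires=5 [6,8) fires=7
i=10 t=13 v=3: → [12,14); WM=9
i=11 t=6 v=2: DROP (t<9-1); WM=10; [8,10) fires=2
i=12 t=16 v=1: → [16,18); WM=10
i=13 t=17 v=1: → [16,18); WM=14; [12,14) fires=6
i=14 t=17 v=4: → [16,18); WM=14
i=15 t=15 v=4: → [14,16); WM=14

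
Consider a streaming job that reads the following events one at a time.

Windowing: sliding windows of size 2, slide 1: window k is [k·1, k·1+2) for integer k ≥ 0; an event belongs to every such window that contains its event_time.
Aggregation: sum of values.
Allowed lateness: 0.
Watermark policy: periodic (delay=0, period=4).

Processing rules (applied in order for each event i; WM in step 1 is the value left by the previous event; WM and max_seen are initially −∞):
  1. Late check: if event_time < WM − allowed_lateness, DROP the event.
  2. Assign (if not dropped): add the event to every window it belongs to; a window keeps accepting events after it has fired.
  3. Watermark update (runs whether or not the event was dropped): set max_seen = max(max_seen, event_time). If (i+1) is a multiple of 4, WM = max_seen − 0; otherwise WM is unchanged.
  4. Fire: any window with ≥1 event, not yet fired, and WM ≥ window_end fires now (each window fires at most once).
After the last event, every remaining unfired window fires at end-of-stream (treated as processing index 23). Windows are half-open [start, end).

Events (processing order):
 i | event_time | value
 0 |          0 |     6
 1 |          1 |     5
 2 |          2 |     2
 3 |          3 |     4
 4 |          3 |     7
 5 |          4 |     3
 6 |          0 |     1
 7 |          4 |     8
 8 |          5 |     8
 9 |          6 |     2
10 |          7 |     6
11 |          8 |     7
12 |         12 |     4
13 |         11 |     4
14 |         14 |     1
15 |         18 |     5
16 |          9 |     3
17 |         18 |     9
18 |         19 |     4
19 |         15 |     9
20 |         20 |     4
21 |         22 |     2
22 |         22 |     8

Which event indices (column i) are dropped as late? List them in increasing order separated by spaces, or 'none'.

6 16 19

i=0 t=0 v=6: → [0,2); WM=−∞
i=1 t=1 v=5: → [1,3),[0,2); WM=−∞
i=2 t=2 v=2: → [2,4),[1,3); WM=−∞
i=3 t=3 v=4: → [3,5),[2,4); WM=3; [0,2) fires=11 [1,3) fires=7
i=4 t=3 v=7: → [3,5),[2,4); WM=3
i=5 t=4 v=3: → [4,6),[3,5); WM=3
i=6 t=0 v=1: DROP (t<3-0); WM=3
i=7 t=4 v=8: → [4,6),[3,5); WM=4; [2,4) fires=13
i=8 t=5 v=8: → [5,7),[4,6); WM=4
i=9 t=6 v=2: → [6,8),[5,7); WM=4
i=10 t=7 v=6: → [7,9),[6,8); WM=4
i=11 t=8 v=7: → [8,10),[7,9); WM=8; [3,5) fires=22 [4,6) fires=19 [5,7) fires=10 [6,8) fires=8
i=12 t=12 v=4: → [12,14),[11,13); WM=8
i=13 t=11 v=4: → [11,13),[10,12); WM=8
i=14 t=14 v=1: → [14,16),[13,15); WM=8
i=15 t=18 v=5: → [18,20),[17,19); WM=18; [7,9) fires=13 [8,10) fires=7 [10,12) fires=4 [11,13) fires=8 [12,14) fires=4 [13,15) fires=1 [14,16) fires=1
i=16 t=9 v=3: DROP (t<18-0); WM=18
i=17 t=18 v=9: → [18,20),[17,19); WM=18
i=18 t=19 v=4: → [19,21),[18,20); WM=18
i=19 t=15 v=9: DROP (t<18-0); WM=19; [17,19) fires=14
i=20 t=20 v=4: → [20,22),[19,21); WM=19
i=21 t=22 v=2: → [22,24),[21,23); WM=19
i=22 t=22 v=8: → [22,24),[21,23); WM=19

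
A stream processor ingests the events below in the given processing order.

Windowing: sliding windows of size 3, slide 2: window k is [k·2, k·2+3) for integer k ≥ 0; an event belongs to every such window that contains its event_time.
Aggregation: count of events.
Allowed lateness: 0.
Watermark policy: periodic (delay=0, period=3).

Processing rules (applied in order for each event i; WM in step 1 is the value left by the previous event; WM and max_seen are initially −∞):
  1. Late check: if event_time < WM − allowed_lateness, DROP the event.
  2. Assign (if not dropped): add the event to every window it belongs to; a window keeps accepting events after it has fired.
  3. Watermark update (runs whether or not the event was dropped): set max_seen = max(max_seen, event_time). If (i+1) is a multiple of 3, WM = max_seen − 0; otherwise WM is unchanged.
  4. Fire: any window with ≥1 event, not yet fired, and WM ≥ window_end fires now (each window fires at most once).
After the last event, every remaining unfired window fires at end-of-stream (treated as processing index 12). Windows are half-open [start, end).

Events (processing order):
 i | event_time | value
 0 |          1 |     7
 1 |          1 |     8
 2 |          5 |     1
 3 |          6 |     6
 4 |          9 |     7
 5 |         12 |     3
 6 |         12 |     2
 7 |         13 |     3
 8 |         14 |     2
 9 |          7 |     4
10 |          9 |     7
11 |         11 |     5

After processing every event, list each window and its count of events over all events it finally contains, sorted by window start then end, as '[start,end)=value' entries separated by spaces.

i=0 t=1 v=7: → [0,3); WM=−∞
i=1 t=1 v=8: → [0,3); WM=−∞
i=2 t=5 v=1: → [4,7); WM=5; [0,3) fires=2
i=3 t=6 v=6: → [6,9),[4,7); WM=5
i=4 t=9 v=7: → [8,11); WM=5
i=5 t=12 v=3: → [12,15),[10,13); WM=12; [4,7) fires=2 [6,9) fires=1 [8,11) fires=1
i=6 t=12 v=2: → [12,15),[10,13); WM=12
i=7 t=13 v=3: → [12,15); WM=12
i=8 t=14 v=2: → [14,17),[12,15); WM=14; [10,13) fires=2
i=9 t=7 v=4: DROP (t<14-0); WM=14
i=10 t=9 v=7: DROP (t<14-0); WM=14
i=11 t=11 v=5: DROP (t<14-0); WM=14

[0,3)=2 [4,7)=2 [6,9)=1 [8,11)=1 [10,13)=2 [12,15)=4 [14,17)=1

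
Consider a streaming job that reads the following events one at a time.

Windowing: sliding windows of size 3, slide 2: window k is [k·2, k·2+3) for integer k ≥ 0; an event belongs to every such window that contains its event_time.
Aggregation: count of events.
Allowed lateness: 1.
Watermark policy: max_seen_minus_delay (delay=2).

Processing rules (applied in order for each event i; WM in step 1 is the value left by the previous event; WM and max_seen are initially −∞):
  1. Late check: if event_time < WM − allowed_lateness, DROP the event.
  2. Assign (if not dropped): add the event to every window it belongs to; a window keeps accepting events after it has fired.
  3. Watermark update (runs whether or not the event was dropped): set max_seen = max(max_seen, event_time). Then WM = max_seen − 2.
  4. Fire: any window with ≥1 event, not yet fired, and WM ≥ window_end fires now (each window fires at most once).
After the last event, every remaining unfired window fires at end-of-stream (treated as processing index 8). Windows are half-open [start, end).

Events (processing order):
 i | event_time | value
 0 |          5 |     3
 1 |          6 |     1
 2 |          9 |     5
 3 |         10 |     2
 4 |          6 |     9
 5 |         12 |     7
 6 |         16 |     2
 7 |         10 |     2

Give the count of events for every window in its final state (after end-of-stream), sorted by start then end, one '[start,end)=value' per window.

[4,7)=2 [6,9)=1 [8,11)=2 [10,13)=2 [12,15)=1 [14,17)=1 [16,19)=1

i=0 t=5 v=3: → [4,7); WM=3
i=1 t=6 v=1: → [6,9),[4,7); WM=4
i=2 t=9 v=5: → [8,11); WM=7; [4,7) fires=2
i=3 t=10 v=2: → [10,13),[8,11); WM=8
i=4 t=6 v=9: DROP (t<8-1); WM=8
i=5 t=12 v=7: → [12,15),[10,13); WM=10; [6,9) fires=1
i=6 t=16 v=2: → [16,19),[14,17); WM=14; [8,11) fires=2 [10,13) fires=2
i=7 t=10 v=2: DROP (t<14-1); WM=14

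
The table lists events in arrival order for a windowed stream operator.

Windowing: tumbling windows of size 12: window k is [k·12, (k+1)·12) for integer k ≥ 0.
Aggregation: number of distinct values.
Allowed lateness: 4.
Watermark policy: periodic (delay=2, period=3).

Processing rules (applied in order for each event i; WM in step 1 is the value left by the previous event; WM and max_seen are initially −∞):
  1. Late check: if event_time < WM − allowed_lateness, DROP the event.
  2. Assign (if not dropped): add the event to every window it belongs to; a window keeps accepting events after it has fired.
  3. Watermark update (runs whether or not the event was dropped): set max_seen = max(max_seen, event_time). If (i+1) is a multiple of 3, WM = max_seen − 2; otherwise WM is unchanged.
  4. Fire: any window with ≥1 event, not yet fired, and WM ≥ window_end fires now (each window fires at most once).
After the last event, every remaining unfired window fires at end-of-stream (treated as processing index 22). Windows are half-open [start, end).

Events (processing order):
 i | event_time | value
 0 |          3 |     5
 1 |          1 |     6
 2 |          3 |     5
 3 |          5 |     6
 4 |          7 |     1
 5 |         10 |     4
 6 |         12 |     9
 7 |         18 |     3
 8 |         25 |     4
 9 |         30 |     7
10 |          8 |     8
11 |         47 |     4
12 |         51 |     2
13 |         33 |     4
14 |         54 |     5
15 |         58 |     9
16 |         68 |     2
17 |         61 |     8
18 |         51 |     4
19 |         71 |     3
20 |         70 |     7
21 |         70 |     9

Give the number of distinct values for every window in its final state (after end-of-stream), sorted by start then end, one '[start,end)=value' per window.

i=0 t=3 v=5: → [0,12); WM=−∞
i=1 t=1 v=6: → [0,12); WM=−∞
i=2 t=3 v=5: → [0,12); WM=1
i=3 t=5 v=6: → [0,12); WM=1
i=4 t=7 v=1: → [0,12); WM=1
i=5 t=10 v=4: → [0,12); WM=8
i=6 t=12 v=9: → [12,24); WM=8
i=7 t=18 v=3: → [12,24); WM=8
i=8 t=25 v=4: → [24,36); WM=23; [0,12) fires=4
i=9 t=30 v=7: → [24,36); WM=23
i=10 t=8 v=8: DROP (t<23-4); WM=23
i=11 t=47 v=4: → [36,48); WM=45; [12,24) fires=2 [24,36) fires=2
i=12 t=51 v=2: → [48,60); WM=45
i=13 t=33 v=4: DROP (t<45-4); WM=45
i=14 t=54 v=5: → [48,60); WM=52; [36,48) fires=1
i=15 t=58 v=9: → [48,60); WM=52
i=16 t=68 v=2: → [60,72); WM=52
i=17 t=61 v=8: → [60,72); WM=66; [48,60) fires=3
i=18 t=51 v=4: DROP (t<66-4); WM=66
i=19 t=71 v=3: → [60,72); WM=66
i=20 t=70 v=7: → [60,72); WM=69
i=21 t=70 v=9: → [60,72); WM=69

[0,12)=4 [12,24)=2 [24,36)=2 [36,48)=1 [48,60)=3 [60,72)=5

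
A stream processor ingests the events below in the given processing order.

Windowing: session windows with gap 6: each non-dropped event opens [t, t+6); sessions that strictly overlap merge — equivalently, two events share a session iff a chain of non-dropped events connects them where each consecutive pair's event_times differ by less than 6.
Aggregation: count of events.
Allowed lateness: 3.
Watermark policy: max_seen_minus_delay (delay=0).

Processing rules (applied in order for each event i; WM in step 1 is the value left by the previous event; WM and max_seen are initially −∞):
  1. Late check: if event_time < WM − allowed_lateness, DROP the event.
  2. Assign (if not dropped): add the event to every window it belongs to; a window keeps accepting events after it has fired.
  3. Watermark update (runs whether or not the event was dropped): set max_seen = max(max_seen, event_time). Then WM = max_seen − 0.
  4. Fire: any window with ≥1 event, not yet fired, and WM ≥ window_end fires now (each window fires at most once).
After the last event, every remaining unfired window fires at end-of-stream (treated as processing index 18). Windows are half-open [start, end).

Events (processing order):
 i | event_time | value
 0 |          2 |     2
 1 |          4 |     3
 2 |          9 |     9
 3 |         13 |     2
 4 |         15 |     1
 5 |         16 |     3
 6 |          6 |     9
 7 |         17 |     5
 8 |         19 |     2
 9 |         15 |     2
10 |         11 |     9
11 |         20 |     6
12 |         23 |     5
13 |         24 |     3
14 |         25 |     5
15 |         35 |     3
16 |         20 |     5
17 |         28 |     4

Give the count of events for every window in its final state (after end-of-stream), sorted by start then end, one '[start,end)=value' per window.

i=0 t=2 v=2: → [2,8); WM=2
i=1 t=4 v=3: → [2,10); WM=4
i=2 t=9 v=9: → [2,15); WM=9
i=3 t=13 v=2: → [2,19); WM=13
i=4 t=15 v=1: → [2,21); WM=15
i=5 t=16 v=3: → [2,22); WM=16
i=6 t=6 v=9: DROP (t<16-3); WM=16
i=7 t=17 v=5: → [2,23); WM=17
i=8 t=19 v=2: → [2,25); WM=19
i=9 t=15 v=2: DROP (t<19-3); WM=19
i=10 t=11 v=9: DROP (t<19-3); WM=19
i=11 t=20 v=6: → [2,26); WM=20
i=12 t=23 v=5: → [2,29); WM=23
i=13 t=24 v=3: → [2,30); WM=24
i=14 t=25 v=5: → [2,31); WM=25
i=15 t=35 v=3: → [35,41); WM=35
i=16 t=20 v=5: DROP (t<35-3); WM=35
i=17 t=28 v=4: DROP (t<35-3); WM=35

[2,31)=12 [35,41)=1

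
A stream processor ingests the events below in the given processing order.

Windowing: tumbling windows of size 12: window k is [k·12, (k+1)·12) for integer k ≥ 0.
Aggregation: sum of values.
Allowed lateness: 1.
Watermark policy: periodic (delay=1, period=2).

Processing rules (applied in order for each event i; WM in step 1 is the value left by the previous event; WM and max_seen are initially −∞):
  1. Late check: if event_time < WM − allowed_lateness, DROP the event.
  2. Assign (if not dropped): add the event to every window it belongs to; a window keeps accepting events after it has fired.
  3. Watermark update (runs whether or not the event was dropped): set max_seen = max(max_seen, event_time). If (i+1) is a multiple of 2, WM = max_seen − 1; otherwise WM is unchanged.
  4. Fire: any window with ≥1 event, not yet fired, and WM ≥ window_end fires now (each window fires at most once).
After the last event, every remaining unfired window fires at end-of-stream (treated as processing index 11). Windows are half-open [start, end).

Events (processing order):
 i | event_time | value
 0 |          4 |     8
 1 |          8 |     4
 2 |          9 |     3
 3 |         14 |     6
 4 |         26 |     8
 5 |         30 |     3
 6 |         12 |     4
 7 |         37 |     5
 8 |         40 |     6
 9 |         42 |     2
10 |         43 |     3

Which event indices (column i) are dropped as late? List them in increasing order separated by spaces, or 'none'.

i=0 t=4 v=8: → [0,12); WM=−∞
i=1 t=8 v=4: → [0,12); WM=7
i=2 t=9 v=3: → [0,12); WM=7
i=3 t=14 v=6: → [12,24); WM=13; [0,12) fires=15
i=4 t=26 v=8: → [24,36); WM=13
i=5 t=30 v=3: → [24,36); WM=29; [12,24) fires=6
i=6 t=12 v=4: DROP (t<29-1); WM=29
i=7 t=37 v=5: → [36,48); WM=36; [24,36) fires=11
i=8 t=40 v=6: → [36,48); WM=36
i=9 t=42 v=2: → [36,48); WM=41
i=10 t=43 v=3: → [36,48); WM=41

6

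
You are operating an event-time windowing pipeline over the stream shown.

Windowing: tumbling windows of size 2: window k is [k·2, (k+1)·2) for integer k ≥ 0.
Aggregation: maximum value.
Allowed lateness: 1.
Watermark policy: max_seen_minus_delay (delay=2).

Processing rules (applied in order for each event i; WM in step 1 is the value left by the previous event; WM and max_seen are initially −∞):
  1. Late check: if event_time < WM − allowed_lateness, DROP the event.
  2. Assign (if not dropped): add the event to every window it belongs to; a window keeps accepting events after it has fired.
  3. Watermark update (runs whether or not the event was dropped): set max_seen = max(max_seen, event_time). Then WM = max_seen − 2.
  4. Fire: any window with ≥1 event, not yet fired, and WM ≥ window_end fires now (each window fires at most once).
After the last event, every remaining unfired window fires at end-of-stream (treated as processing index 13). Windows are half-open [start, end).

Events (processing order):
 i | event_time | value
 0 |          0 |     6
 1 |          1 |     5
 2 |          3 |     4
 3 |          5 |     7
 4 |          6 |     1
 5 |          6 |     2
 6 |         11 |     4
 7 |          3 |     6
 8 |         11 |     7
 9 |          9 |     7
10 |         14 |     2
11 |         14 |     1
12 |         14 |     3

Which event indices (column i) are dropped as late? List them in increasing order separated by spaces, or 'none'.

7

i=0 t=0 v=6: → [0,2); WM=-2
i=1 t=1 v=5: → [0,2); WM=-1
i=2 t=3 v=4: → [2,4); WM=1
i=3 t=5 v=7: → [4,6); WM=3; [0,2) fires=6
i=4 t=6 v=1: → [6,8); WM=4; [2,4) fires=4
i=5 t=6 v=2: → [6,8); WM=4
i=6 t=11 v=4: → [10,12); WM=9; [4,6) fires=7 [6,8) fires=2
i=7 t=3 v=6: DROP (t<9-1); WM=9
i=8 t=11 v=7: → [10,12); WM=9
i=9 t=9 v=7: → [8,10); WM=9
i=10 t=14 v=2: → [14,16); WM=12; [8,10) fires=7 [10,12) fires=7
i=11 t=14 v=1: → [14,16); WM=12
i=12 t=14 v=3: → [14,16); WM=12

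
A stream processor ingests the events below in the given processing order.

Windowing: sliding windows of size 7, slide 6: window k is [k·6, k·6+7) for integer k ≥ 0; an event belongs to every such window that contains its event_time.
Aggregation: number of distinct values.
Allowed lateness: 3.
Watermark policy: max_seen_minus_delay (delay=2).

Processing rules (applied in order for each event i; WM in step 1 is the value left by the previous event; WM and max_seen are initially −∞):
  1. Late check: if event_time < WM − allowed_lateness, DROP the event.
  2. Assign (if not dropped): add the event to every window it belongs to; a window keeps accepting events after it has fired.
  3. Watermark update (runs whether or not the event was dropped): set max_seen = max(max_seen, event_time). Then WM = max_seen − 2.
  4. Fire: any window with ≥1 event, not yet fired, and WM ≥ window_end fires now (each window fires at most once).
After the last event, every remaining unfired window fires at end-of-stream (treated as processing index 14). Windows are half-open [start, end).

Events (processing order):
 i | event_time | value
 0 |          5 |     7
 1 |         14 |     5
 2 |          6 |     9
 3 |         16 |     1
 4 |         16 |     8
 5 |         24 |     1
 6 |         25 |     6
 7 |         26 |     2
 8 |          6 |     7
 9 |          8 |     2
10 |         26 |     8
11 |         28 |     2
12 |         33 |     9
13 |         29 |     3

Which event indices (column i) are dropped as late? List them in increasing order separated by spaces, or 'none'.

i=0 t=5 v=7: → [0,7); WM=3
i=1 t=14 v=5: → [12,19); WM=12; [0,7) fires=1
i=2 t=6 v=9: DROP (t<12-3); WM=12
i=3 t=16 v=1: → [12,19); WM=14
i=4 t=16 v=8: → [12,19); WM=14
i=5 t=24 v=1: → [24,31),[18,25); WM=22; [12,19) fires=3
i=6 t=25 v=6: → [24,31); WM=23
i=7 t=26 v=2: → [24,31); WM=24
i=8 t=6 v=7: DROP (t<24-3); WM=24
i=9 t=8 v=2: DROP (t<24-3); WM=24
i=10 t=26 v=8: → [24,31); WM=24
i=11 t=28 v=2: → [24,31); WM=26; [18,25) fires=1
i=12 t=33 v=9: → [30,37); WM=31; [24,31) fires=4
i=13 t=29 v=3: → [24,31); WM=31

2 8 9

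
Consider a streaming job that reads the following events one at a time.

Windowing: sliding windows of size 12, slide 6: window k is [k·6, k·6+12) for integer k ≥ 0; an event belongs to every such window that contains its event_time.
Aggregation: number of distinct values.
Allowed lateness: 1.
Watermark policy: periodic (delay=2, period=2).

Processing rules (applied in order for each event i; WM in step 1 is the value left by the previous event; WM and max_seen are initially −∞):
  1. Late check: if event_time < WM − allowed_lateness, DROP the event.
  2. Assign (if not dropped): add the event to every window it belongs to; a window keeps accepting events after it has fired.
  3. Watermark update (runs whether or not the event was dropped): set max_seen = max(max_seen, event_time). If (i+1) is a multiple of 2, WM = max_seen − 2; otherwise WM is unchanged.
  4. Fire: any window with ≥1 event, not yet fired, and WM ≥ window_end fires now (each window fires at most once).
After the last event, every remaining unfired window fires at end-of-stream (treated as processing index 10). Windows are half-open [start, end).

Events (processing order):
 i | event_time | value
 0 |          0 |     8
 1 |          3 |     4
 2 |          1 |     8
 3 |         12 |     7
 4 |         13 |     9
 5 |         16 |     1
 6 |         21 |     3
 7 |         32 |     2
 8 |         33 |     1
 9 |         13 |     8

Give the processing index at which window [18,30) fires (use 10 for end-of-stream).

i=0 t=0 v=8: → [0,12); WM=−∞
i=1 t=3 v=4: → [0,12); WM=1
i=2 t=1 v=8: → [0,12); WM=1
i=3 t=12 v=7: → [12,24),[6,18); WM=10
i=4 t=13 v=9: → [12,24),[6,18); WM=10
i=5 t=16 v=1: → [12,24),[6,18); WM=14; [0,12) fires=2
i=6 t=21 v=3: → [18,30),[12,24); WM=14
i=7 t=32 v=2: → [30,42),[24,36); WM=30; [6,18) fires=3 [12,24) fires=4 [18,30) fires=1
i=8 t=33 v=1: → [30,42),[24,36); WM=30
i=9 t=13 v=8: DROP (t<30-1); WM=31

7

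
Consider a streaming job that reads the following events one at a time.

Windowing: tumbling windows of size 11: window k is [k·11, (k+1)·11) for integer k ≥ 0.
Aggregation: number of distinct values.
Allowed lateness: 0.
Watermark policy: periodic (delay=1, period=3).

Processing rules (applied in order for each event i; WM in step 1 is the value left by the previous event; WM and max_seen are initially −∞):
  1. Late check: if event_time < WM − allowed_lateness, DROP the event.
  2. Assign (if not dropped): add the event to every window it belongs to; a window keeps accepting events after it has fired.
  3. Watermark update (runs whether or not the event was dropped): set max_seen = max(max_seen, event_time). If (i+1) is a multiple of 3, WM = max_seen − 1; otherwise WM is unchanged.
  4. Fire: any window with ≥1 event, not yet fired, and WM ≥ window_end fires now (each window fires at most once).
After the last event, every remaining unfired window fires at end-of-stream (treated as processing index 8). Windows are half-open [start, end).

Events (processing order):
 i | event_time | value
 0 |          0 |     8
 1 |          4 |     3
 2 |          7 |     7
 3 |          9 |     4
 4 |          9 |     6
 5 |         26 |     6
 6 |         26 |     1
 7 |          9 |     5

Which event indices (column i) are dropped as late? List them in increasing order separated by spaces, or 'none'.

7

i=0 t=0 v=8: → [0,11); WM=−∞
i=1 t=4 v=3: → [0,11); WM=−∞
i=2 t=7 v=7: → [0,11); WM=6
i=3 t=9 v=4: → [0,11); WM=6
i=4 t=9 v=6: → [0,11); WM=6
i=5 t=26 v=6: → [22,33); WM=25; [0,11) fires=5
i=6 t=26 v=1: → [22,33); WM=25
i=7 t=9 v=5: DROP (t<25-0); WM=25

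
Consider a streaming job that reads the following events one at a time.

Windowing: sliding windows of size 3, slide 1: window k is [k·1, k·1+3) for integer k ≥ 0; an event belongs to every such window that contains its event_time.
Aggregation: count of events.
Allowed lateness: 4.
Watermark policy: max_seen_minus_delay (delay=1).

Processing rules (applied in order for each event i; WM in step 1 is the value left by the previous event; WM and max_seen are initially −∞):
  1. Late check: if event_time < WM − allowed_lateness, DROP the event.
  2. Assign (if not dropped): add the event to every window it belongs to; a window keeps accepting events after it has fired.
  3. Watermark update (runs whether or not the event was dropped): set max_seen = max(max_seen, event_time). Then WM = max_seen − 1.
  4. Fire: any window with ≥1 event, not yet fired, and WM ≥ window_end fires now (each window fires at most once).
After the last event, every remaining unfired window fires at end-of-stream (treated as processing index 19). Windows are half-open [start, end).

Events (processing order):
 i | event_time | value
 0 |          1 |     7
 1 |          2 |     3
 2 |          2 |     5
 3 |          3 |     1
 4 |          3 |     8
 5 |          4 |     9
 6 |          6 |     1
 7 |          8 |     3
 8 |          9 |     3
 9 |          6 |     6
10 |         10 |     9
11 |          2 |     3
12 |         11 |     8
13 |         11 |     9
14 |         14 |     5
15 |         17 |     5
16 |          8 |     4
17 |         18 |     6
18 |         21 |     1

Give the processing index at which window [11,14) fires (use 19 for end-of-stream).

i=0 t=1 v=7: → [1,4),[0,3); WM=0
i=1 t=2 v=3: → [2,5),[1,4),[0,3); WM=1
i=2 t=2 v=5: → [2,5),[1,4),[0,3); WM=1
i=3 t=3 v=1: → [3,6),[2,5),[1,4); WM=2
i=4 t=3 v=8: → [3,6),[2,5),[1,4); WM=2
i=5 t=4 v=9: → [4,7),[3,6),[2,5); WM=3; [0,3) fires=3
i=6 t=6 v=1: → [6,9),[5,8),[4,7); WM=5; [1,4) fires=5 [2,5) fires=5
i=7 t=8 v=3: → [8,11),[7,10),[6,9); WM=7; [3,6) fires=3 [4,7) fires=2
i=8 t=9 v=3: → [9,12),[8,11),[7,10); WM=8; [5,8) fires=1
i=9 t=6 v=6: → [6,9),[5,8),[4,7); WM=8
i=10 t=10 v=9: → [10,13),[9,12),[8,11); WM=9; [6,9) fires=3
i=11 t=2 v=3: DROP (t<9-4); WM=9
i=12 t=11 v=8: → [11,14),[10,13),[9,12); WM=10; [7,10) fires=2
i=13 t=11 v=9: → [11,14),[10,13),[9,12); WM=10
i=14 t=14 v=5: → [14,17),[13,16),[12,15); WM=13; [8,11) fires=3 [9,12) fires=4 [10,13) fires=3
i=15 t=17 v=5: → [17,20),[16,19),[15,18); WM=16; [11,14) fires=2 [12,15) fires=1 [13,16) fires=1
i=16 t=8 v=4: DROP (t<16-4); WM=16
i=17 t=18 v=6: → [18,21),[17,20),[16,19); WM=17; [14,17) fires=1
i=18 t=21 v=1: → [21,24),[20,23),[19,22); WM=20; [15,18) fires=1 [16,19) fires=2 [17,20) fires=2

15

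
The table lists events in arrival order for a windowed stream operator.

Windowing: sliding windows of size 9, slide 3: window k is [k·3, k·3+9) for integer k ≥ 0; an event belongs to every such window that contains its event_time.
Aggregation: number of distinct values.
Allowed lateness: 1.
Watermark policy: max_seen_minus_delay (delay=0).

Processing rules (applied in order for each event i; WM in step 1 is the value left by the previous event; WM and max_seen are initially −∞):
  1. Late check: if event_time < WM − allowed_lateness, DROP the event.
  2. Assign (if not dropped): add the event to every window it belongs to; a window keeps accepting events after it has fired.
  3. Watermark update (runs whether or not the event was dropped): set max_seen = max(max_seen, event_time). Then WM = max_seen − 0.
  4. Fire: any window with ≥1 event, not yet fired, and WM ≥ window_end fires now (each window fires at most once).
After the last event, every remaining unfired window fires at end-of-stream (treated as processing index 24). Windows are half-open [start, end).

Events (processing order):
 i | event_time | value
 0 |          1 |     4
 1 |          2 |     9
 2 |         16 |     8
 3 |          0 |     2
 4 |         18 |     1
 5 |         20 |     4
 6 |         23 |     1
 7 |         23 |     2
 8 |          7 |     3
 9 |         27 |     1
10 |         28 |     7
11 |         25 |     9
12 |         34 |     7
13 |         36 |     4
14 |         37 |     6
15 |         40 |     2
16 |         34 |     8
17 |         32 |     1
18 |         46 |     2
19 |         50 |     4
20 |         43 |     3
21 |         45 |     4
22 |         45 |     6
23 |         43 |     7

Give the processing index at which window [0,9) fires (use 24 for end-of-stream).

2

i=0 t=1 v=4: → [0,9); WM=1
i=1 t=2 v=9: → [0,9); WM=2
i=2 t=16 v=8: → [15,24),[12,21),[9,18); WM=16; [0,9) fires=2
i=3 t=0 v=2: DROP (t<16-1); WM=16
i=4 t=18 v=1: → [18,27),[15,24),[12,21); WM=18; [9,18) fires=1
i=5 t=20 v=4: → [18,27),[15,24),[12,21); WM=20
i=6 t=23 v=1: → [21,30),[18,27),[15,24); WM=23; [12,21) fires=3
i=7 t=23 v=2: → [21,30),[18,27),[15,24); WM=23
i=8 t=7 v=3: DROP (t<23-1); WM=23
i=9 t=27 v=1: → [27,36),[24,33),[21,30); WM=27; [15,24) fires=4 [18,27) fires=3
i=10 t=28 v=7: → [27,36),[24,33),[21,30); WM=28
i=11 t=25 v=9: DROP (t<28-1); WM=28
i=12 t=34 v=7: → [33,42),[30,39),[27,36); WM=34; [21,30) fires=3 [24,33) fires=2
i=13 t=36 v=4: → [36,45),[33,42),[30,39); WM=36; [27,36) fires=2
i=14 t=37 v=6: → [36,45),[33,42),[30,39); WM=37
i=15 t=40 v=2: → [39,48),[36,45),[33,42); WM=40; [30,39) fires=3
i=16 t=34 v=8: DROP (t<40-1); WM=40
i=17 t=32 v=1: DROP (t<40-1); WM=40
i=18 t=46 v=2: → [45,54),[42,51),[39,48); WM=46; [33,42) fires=4 [36,45) fires=3
i=19 t=50 v=4: → [48,57),[45,54),[42,51); WM=50; [39,48) fires=1
i=20 t=43 v=3: DROP (t<50-1); WM=50
i=21 t=45 v=4: DROP (t<50-1); WM=50
i=22 t=45 v=6: DROP (t<50-1); WM=50
i=23 t=43 v=7: DROP (t<50-1); WM=50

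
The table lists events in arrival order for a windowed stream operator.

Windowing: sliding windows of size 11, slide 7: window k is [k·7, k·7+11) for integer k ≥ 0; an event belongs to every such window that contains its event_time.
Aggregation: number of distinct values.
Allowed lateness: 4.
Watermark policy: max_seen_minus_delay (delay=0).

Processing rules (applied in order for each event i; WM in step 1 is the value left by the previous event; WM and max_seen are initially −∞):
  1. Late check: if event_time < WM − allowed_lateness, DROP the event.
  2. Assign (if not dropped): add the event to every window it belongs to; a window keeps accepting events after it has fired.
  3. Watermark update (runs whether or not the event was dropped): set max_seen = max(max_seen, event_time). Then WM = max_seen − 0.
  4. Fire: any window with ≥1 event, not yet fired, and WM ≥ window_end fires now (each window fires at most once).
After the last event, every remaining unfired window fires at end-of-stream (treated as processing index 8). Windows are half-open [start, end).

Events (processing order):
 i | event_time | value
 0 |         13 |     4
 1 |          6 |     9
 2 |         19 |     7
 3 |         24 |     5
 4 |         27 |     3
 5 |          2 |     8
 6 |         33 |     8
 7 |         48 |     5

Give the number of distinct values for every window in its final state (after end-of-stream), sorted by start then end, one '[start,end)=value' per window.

i=0 t=13 v=4: → [7,18); WM=13
i=1 t=6 v=9: DROP (t<13-4); WM=13
i=2 t=19 v=7: → [14,25); WM=19; [7,18) fires=1
i=3 t=24 v=5: → [21,32),[14,25); WM=24
i=4 t=27 v=3: → [21,32); WM=27; [14,25) fires=2
i=5 t=2 v=8: DROP (t<27-4); WM=27
i=6 t=33 v=8: → [28,39); WM=33; [21,32) fires=2
i=7 t=48 v=5: → [42,53); WM=48; [28,39) fires=1

[7,18)=1 [14,25)=2 [21,32)=2 [28,39)=1 [42,53)=1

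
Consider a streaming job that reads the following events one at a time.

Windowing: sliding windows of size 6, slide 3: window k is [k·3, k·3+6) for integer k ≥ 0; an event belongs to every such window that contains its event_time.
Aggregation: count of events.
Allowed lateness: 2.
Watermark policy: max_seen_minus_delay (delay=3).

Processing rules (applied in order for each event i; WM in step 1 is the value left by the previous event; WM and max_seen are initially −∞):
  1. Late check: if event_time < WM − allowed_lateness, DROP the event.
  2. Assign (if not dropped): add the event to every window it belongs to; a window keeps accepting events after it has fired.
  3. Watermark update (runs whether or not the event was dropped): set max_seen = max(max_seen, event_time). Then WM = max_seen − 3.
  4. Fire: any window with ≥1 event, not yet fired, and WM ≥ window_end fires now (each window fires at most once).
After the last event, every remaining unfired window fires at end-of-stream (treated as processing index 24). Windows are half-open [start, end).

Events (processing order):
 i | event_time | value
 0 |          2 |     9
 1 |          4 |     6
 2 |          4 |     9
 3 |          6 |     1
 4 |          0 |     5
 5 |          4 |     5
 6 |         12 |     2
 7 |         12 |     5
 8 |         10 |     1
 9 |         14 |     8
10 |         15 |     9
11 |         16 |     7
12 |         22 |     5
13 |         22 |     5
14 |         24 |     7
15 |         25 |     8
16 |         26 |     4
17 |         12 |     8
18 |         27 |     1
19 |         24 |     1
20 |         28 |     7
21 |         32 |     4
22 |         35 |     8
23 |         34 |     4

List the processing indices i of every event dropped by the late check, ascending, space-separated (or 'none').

i=0 t=2 v=9: → [0,6); WM=-1
i=1 t=4 v=6: → [3,9),[0,6); WM=1
i=2 t=4 v=9: → [3,9),[0,6); WM=1
i=3 t=6 v=1: → [6,12),[3,9); WM=3
i=4 t=0 v=5: DROP (t<3-2); WM=3
i=5 t=4 v=5: → [3,9),[0,6); WM=3
i=6 t=12 v=2: → [12,18),[9,15); WM=9; [0,6) fires=4 [3,9) fires=4
i=7 t=12 v=5: → [12,18),[9,15); WM=9
i=8 t=10 v=1: → [9,15),[6,12); WM=9
i=9 t=14 v=8: → [12,18),[9,15); WM=11
i=10 t=15 v=9: → [15,21),[12,18); WM=12; [6,12) fires=2
i=11 t=16 v=7: → [15,21),[12,18); WM=13
i=12 t=22 v=5: → [21,27),[18,24); WM=19; [9,15) fires=4 [12,18) fires=5
i=13 t=22 v=5: → [21,27),[18,24); WM=19
i=14 t=24 v=7: → [24,30),[21,27); WM=21; [15,21) fires=2
i=15 t=25 v=8: → [24,30),[21,27); WM=22
i=16 t=26 v=4: → [24,30),[21,27); WM=23
i=17 t=12 v=8: DROP (t<23-2); WM=23
i=18 t=27 v=1: → [27,33),[24,30); WM=24; [18,24) fires=2
i=19 t=24 v=1: → [24,30),[21,27); WM=24
i=20 t=28 v=7: → [27,33),[24,30); WM=25
i=21 t=32 v=4: → [30,36),[27,33); WM=29; [21,27) fires=6
i=22 t=35 v=8: → [33,39),[30,36); WM=32; [24,30) fires=6
i=23 t=34 v=4: → [33,39),[30,36); WM=32

4 17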